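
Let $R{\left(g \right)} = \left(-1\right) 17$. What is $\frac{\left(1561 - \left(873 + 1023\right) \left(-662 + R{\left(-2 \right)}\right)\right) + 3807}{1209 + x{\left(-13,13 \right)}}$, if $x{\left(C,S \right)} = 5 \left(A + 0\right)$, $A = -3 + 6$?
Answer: $\frac{161594}{153} \approx 1056.2$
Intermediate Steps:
$R{\left(g \right)} = -17$
$A = 3$
$x{\left(C,S \right)} = 15$ ($x{\left(C,S \right)} = 5 \left(3 + 0\right) = 5 \cdot 3 = 15$)
$\frac{\left(1561 - \left(873 + 1023\right) \left(-662 + R{\left(-2 \right)}\right)\right) + 3807}{1209 + x{\left(-13,13 \right)}} = \frac{\left(1561 - \left(873 + 1023\right) \left(-662 - 17\right)\right) + 3807}{1209 + 15} = \frac{\left(1561 - 1896 \left(-679\right)\right) + 3807}{1224} = \left(\left(1561 - -1287384\right) + 3807\right) \frac{1}{1224} = \left(\left(1561 + 1287384\right) + 3807\right) \frac{1}{1224} = \left(1288945 + 3807\right) \frac{1}{1224} = 1292752 \cdot \frac{1}{1224} = \frac{161594}{153}$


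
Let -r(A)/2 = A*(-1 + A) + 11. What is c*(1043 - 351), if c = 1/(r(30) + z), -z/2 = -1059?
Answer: 173/89 ≈ 1.9438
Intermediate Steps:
z = 2118 (z = -2*(-1059) = 2118)
r(A) = -22 - 2*A*(-1 + A) (r(A) = -2*(A*(-1 + A) + 11) = -2*(11 + A*(-1 + A)) = -22 - 2*A*(-1 + A))
c = 1/356 (c = 1/((-22 - 2*30² + 2*30) + 2118) = 1/((-22 - 2*900 + 60) + 2118) = 1/((-22 - 1800 + 60) + 2118) = 1/(-1762 + 2118) = 1/356 ≈ 0.0028090)
c*(1043 - 351) = (1043 - 351)/356 = (1/356)*692 = 173/89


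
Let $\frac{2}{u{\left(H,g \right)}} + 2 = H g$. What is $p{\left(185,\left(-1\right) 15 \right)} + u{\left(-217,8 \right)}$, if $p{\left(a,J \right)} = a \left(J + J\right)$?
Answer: $- \frac{4822951}{869} \approx -5550.0$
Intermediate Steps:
$u{\left(H,g \right)} = \frac{2}{-2 + H g}$
$p{\left(a,J \right)} = 2 J a$ ($p{\left(a,J \right)} = a 2 J = 2 J a$)
$p{\left(185,\left(-1\right) 15 \right)} + u{\left(-217,8 \right)} = 2 \left(\left(-1\right) 15\right) 185 + \frac{2}{-2 - 1736} = 2 \left(-15\right) 185 + \frac{2}{-2 - 1736} = -5550 + \frac{2}{-1738} = -5550 + 2 \left(- \frac{1}{1738}\right) = -5550 - \frac{1}{869} = - \frac{4822951}{869}$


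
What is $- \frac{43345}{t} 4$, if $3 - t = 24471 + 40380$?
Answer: $\frac{43345}{16212} \approx 2.6736$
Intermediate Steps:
$t = -64848$ ($t = 3 - \left(24471 + 40380\right) = 3 - 64851 = -64848$)
$- \frac{43345}{t} 4 = - \frac{43345}{-64848} \cdot 4 = \left(-43345\right) \left(- \frac{1}{64848}\right) 4 = \frac{43345}{64848} \cdot 4 = \frac{43345}{16212}$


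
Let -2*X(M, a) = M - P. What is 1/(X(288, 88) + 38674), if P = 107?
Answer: 2/77167 ≈ 2.5918e-5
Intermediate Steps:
X(M, a) = 107/2 - M/2 (X(M, a) = -(M - 1*107)/2 = -(M - 107)/2 = -(-107 + M)/2 = 107/2 - M/2)
1/(X(288, 88) + 38674) = 1/((107/2 - ½*288) + 38674) = 1/((107/2 - 144) + 38674) = 1/(-181/2 + 38674) = 1/(77167/2) = 2/77167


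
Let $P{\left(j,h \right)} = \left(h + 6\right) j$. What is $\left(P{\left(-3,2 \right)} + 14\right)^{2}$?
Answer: $100$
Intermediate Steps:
$P{\left(j,h \right)} = j \left(6 + h\right)$ ($P{\left(j,h \right)} = \left(6 + h\right) j = j \left(6 + h\right)$)
$\left(P{\left(-3,2 \right)} + 14\right)^{2} = \left(- 3 \left(6 + 2\right) + 14\right)^{2} = \left(\left(-3\right) 8 + 14\right)^{2} = \left(-24 + 14\right)^{2} = \left(-10\right)^{2} = 100$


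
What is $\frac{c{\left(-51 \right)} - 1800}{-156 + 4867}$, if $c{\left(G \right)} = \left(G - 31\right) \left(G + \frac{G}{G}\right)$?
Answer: $\frac{2300}{4711} \approx 0.48822$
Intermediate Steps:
$c{\left(G \right)} = \left(1 + G\right) \left(-31 + G\right)$ ($c{\left(G \right)} = \left(-31 + G\right) \left(G + 1\right) = \left(-31 + G\right) \left(1 + G\right) = \left(1 + G\right) \left(-31 + G\right)$)
$\frac{c{\left(-51 \right)} - 1800}{-156 + 4867} = \frac{\left(-31 + \left(-51\right)^{2} - -1530\right) - 1800}{-156 + 4867} = \frac{\left(-31 + 2601 + 1530\right) - 1800}{4711} = \left(4100 - 1800\right) \frac{1}{4711} = 2300 \cdot \frac{1}{4711} = \frac{2300}{4711}$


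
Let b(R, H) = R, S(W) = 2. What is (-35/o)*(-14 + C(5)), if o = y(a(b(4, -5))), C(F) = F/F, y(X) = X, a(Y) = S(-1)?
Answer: 455/2 ≈ 227.50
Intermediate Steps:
a(Y) = 2
C(F) = 1
o = 2
(-35/o)*(-14 + C(5)) = (-35/2)*(-14 + 1) = -35*½*(-13) = -35/2*(-13) = 455/2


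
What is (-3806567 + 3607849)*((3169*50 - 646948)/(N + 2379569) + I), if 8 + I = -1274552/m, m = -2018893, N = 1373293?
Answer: 5645183129800429462/3788313410883 ≈ 1.4902e+6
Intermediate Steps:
I = -14876592/2018893 (I = -8 - 1274552/(-2018893) = -8 - 1274552*(-1/2018893) = -8 + 1274552/2018893 = -14876592/2018893 ≈ -7.3687)
(-3806567 + 3607849)*((3169*50 - 646948)/(N + 2379569) + I) = (-3806567 + 3607849)*((3169*50 - 646948)/(1373293 + 2379569) - 14876592/2018893) = -198718*((158450 - 646948)/3752862 - 14876592/2018893) = -198718*(-488498*1/3752862 - 14876592/2018893) = -198718*(-244249/1876431 - 14876592/2018893) = -198718*(-28408010999509/3788313410883) = 5645183129800429462/3788313410883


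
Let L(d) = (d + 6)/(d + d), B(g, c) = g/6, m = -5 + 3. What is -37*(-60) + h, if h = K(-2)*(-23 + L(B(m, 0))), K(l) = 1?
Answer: 4377/2 ≈ 2188.5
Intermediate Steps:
m = -2
B(g, c) = g/6 (B(g, c) = g*(⅙) = g/6)
L(d) = (6 + d)/(2*d) (L(d) = (6 + d)/((2*d)) = (6 + d)*(1/(2*d)) = (6 + d)/(2*d))
h = -63/2 (h = 1*(-23 + (6 + (⅙)*(-2))/(2*(((⅙)*(-2))))) = 1*(-23 + (6 - ⅓)/(2*(-⅓))) = 1*(-23 + (½)*(-3)*(17/3)) = 1*(-23 - 17/2) = 1*(-63/2) = -63/2 ≈ -31.500)
-37*(-60) + h = -37*(-60) - 63/2 = 2220 - 63/2 = 4377/2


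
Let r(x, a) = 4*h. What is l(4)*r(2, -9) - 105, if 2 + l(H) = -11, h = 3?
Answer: -261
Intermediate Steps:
r(x, a) = 12 (r(x, a) = 4*3 = 12)
l(H) = -13 (l(H) = -2 - 11 = -13)
l(4)*r(2, -9) - 105 = -13*12 - 105 = -156 - 105 = -261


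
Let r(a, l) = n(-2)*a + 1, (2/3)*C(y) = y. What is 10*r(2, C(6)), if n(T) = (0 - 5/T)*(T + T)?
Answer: -190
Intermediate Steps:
n(T) = -10 (n(T) = (-5/T)*(2*T) = -10)
C(y) = 3*y/2
r(a, l) = 1 - 10*a (r(a, l) = -10*a + 1 = 1 - 10*a)
10*r(2, C(6)) = 10*(1 - 10*2) = 10*(1 - 20) = 10*(-19) = -190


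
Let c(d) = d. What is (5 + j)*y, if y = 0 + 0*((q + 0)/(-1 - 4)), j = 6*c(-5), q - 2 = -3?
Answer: 0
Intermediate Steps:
q = -1 (q = 2 - 3 = -1)
j = -30 (j = 6*(-5) = -30)
y = 0 (y = 0 + 0*((-1 + 0)/(-1 - 4)) = 0 + 0*(-1/(-5)) = 0 + 0*(-1*(-⅕)) = 0 + 0*(⅕) = 0 + 0 = 0)
(5 + j)*y = (5 - 30)*0 = -25*0 = 0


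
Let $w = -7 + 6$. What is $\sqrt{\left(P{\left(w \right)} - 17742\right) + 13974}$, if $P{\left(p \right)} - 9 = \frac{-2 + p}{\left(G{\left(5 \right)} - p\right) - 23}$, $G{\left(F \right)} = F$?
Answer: $\frac{30 i \sqrt{1207}}{17} \approx 61.309 i$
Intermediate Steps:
$w = -1$
$P{\left(p \right)} = 9 + \frac{-2 + p}{-18 - p}$ ($P{\left(p \right)} = 9 + \frac{-2 + p}{\left(5 - p\right) - 23} = 9 + \frac{-2 + p}{-18 - p}$)
$\sqrt{\left(P{\left(w \right)} - 17742\right) + 13974} = \sqrt{\left(\frac{4 \left(41 + 2 \left(-1\right)\right)}{18 - 1} - 17742\right) + 13974} = \sqrt{\left(\frac{4 \left(41 - 2\right)}{17} - 17742\right) + 13974} = \sqrt{\left(4 \cdot \frac{1}{17} \cdot 39 - 17742\right) + 13974} = \sqrt{\left(\frac{156}{17} - 17742\right) + 13974} = \sqrt{- \frac{301458}{17} + 13974} = \sqrt{- \frac{63900}{17}} = \frac{30 i \sqrt{1207}}{17}$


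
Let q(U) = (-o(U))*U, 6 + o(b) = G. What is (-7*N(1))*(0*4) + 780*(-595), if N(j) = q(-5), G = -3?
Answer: -464100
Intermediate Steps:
o(b) = -9 (o(b) = -6 - 3 = -9)
q(U) = 9*U (q(U) = (-1*(-9))*U = 9*U)
N(j) = -45 (N(j) = 9*(-5) = -45)
(-7*N(1))*(0*4) + 780*(-595) = (-7*(-45))*(0*4) + 780*(-595) = 315*0 - 464100 = 0 - 464100 = -464100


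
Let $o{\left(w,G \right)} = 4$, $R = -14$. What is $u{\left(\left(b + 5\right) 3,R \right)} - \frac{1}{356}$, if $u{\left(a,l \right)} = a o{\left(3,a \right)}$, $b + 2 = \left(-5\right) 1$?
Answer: $- \frac{8545}{356} \approx -24.003$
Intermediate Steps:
$b = -7$ ($b = -2 - 5 = -7$)
$u{\left(a,l \right)} = 4 a$ ($u{\left(a,l \right)} = a 4 = 4 a$)
$u{\left(\left(b + 5\right) 3,R \right)} - \frac{1}{356} = 4 \left(-7 + 5\right) 3 - \frac{1}{356} = 4 \left(\left(-2\right) 3\right) - \frac{1}{356} = 4 \left(-6\right) - \frac{1}{356} = -24 - \frac{1}{356} = - \frac{8545}{356}$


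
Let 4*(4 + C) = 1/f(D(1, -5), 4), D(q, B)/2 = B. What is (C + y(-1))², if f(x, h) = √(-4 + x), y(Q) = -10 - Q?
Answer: (728 + I*√14)²/3136 ≈ 169.0 + 1.7372*I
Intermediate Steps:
D(q, B) = 2*B
C = -4 - I*√14/56 (C = -4 + 1/(4*(√(-4 + 2*(-5)))) = -4 + 1/(4*(√(-4 - 10))) = -4 + 1/(4*(√(-14))) = -4 + 1/(4*((I*√14))) = -4 + (-I*√14/14)/4 = -4 - I*√14/56 ≈ -4.0 - 0.066815*I)
(C + y(-1))² = ((-4 - I*√14/56) + (-10 - 1*(-1)))² = ((-4 - I*√14/56) + (-10 + 1))² = ((-4 - I*√14/56) - 9)² = (-13 - I*√14/56)²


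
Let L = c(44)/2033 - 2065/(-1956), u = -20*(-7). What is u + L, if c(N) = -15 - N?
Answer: 560799461/3976548 ≈ 141.03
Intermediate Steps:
u = 140
L = 4082741/3976548 (L = (-15 - 1*44)/2033 - 2065/(-1956) = (-15 - 44)*(1/2033) - 2065*(-1/1956) = -59*1/2033 + 2065/1956 = -59/2033 + 2065/1956 = 4082741/3976548 ≈ 1.0267)
u + L = 140 + 4082741/3976548 = 560799461/3976548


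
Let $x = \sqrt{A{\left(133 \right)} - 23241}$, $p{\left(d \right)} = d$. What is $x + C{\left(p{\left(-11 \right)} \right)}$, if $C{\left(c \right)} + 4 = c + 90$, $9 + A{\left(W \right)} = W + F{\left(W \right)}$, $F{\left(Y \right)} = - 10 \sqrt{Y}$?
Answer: $75 + \sqrt{-23117 - 10 \sqrt{133}} \approx 75.0 + 152.42 i$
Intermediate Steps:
$A{\left(W \right)} = -9 + W - 10 \sqrt{W}$ ($A{\left(W \right)} = -9 - \left(- W + 10 \sqrt{W}\right) = -9 + W - 10 \sqrt{W}$)
$C{\left(c \right)} = 86 + c$ ($C{\left(c \right)} = -4 + \left(c + 90\right) = -4 + \left(90 + c\right) = 86 + c$)
$x = \sqrt{-23117 - 10 \sqrt{133}}$ ($x = \sqrt{\left(-9 + 133 - 10 \sqrt{133}\right) - 23241} = \sqrt{\left(124 - 10 \sqrt{133}\right) - 23241} = \sqrt{-23117 - 10 \sqrt{133}} \approx 152.42 i$)
$x + C{\left(p{\left(-11 \right)} \right)} = \sqrt{-23117 - 10 \sqrt{133}} + \left(86 - 11\right) = \sqrt{-23117 - 10 \sqrt{133}} + 75 = 75 + \sqrt{-23117 - 10 \sqrt{133}}$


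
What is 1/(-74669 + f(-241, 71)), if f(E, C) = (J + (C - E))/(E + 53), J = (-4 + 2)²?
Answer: -47/3509522 ≈ -1.3392e-5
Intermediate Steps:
J = 4 (J = (-2)² = 4)
f(E, C) = (4 + C - E)/(53 + E) (f(E, C) = (4 + (C - E))/(E + 53) = (4 + C - E)/(53 + E))
1/(-74669 + f(-241, 71)) = 1/(-74669 + (4 + 71 - 1*(-241))/(53 - 241)) = 1/(-74669 + (4 + 71 + 241)/(-188)) = 1/(-74669 - 1/188*316) = 1/(-74669 - 79/47) = 1/(-3509522/47) = -47/3509522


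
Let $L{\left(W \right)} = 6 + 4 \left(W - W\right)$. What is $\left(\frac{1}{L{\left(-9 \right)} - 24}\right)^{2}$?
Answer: $\frac{1}{324} \approx 0.0030864$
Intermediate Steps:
$L{\left(W \right)} = 6$ ($L{\left(W \right)} = 6 + 4 \cdot 0 = 6 + 0 = 6$)
$\left(\frac{1}{L{\left(-9 \right)} - 24}\right)^{2} = \left(\frac{1}{6 - 24}\right)^{2} = \left(\frac{1}{-18}\right)^{2} = \left(- \frac{1}{18}\right)^{2} = \frac{1}{324}$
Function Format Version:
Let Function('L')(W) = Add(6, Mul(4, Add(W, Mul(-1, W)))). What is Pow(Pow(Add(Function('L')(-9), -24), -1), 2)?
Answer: Rational(1, 324) ≈ 0.0030864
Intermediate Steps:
Function('L')(W) = 6 (Function('L')(W) = Add(6, Mul(4, 0)) = Add(6, 0) = 6)
Pow(Pow(Add(Function('L')(-9), -24), -1), 2) = Pow(Pow(Add(6, -24), -1), 2) = Pow(Pow(-18, -1), 2) = Pow(Rational(-1, 18), 2) = Rational(1, 324)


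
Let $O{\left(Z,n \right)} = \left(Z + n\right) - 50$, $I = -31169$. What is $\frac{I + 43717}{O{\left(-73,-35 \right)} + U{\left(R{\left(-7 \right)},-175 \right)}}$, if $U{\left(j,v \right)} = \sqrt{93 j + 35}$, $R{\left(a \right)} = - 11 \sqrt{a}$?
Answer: $- \frac{12548}{158 - \sqrt{35 - 1023 i \sqrt{7}}} \approx -95.048 + 28.717 i$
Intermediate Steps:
$O{\left(Z,n \right)} = -50 + Z + n$
$U{\left(j,v \right)} = \sqrt{35 + 93 j}$
$\frac{I + 43717}{O{\left(-73,-35 \right)} + U{\left(R{\left(-7 \right)},-175 \right)}} = \frac{-31169 + 43717}{\left(-50 - 73 - 35\right) + \sqrt{35 + 93 \left(- 11 \sqrt{-7}\right)}} = \frac{12548}{-158 + \sqrt{35 + 93 \left(- 11 i \sqrt{7}\right)}} = \frac{12548}{-158 + \sqrt{35 - 1023 i \sqrt{7}}}$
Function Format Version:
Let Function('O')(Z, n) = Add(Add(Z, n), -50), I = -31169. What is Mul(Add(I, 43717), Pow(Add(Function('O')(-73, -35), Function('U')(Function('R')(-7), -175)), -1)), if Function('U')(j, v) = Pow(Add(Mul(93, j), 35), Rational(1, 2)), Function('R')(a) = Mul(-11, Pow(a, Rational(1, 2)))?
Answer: Mul(-12548, Pow(Add(158, Mul(-1, Pow(Add(35, Mul(-1023, I, Pow(7, Rational(1, 2)))), Rational(1, 2)))), -1)) ≈ Add(-95.048, Mul(28.717, I))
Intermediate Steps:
Function('O')(Z, n) = Add(-50, Z, n)
Function('U')(j, v) = Pow(Add(35, Mul(93, j)), Rational(1, 2))
Mul(Add(I, 43717), Pow(Add(Function('O')(-73, -35), Function('U')(Function('R')(-7), -175)), -1)) = Mul(Add(-31169, 43717), Pow(Add(Add(-50, -73, -35), Pow(Add(35, Mul(93, Mul(-11, Pow(-7, Rational(1, 2))))), Rational(1, 2))), -1)) = Mul(12548, Pow(Add(-158, Pow(Add(35, Mul(93, Mul(-11, Mul(I, Pow(7, Rational(1, 2)))))), Rational(1, 2))), -1)) = Mul(12548, Pow(Add(-158, Pow(Add(35, Mul(93, Mul(-11, I, Pow(7, Rational(1, 2))))), Rational(1, 2))), -1)) = Mul(12548, Pow(Add(-158, Pow(Add(35, Mul(-1023, I, Pow(7, Rational(1, 2)))), Rational(1, 2))), -1))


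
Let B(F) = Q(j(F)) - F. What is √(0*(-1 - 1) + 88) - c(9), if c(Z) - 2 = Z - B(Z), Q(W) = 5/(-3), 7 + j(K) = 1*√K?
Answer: -65/3 + 2*√22 ≈ -12.286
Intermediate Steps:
j(K) = -7 + √K (j(K) = -7 + 1*√K = -7 + √K)
Q(W) = -5/3 (Q(W) = 5*(-⅓) = -5/3)
B(F) = -5/3 - F
c(Z) = 11/3 + 2*Z (c(Z) = 2 + (Z - (-5/3 - Z)) = 2 + (Z + (5/3 + Z)) = 2 + (5/3 + 2*Z) = 11/3 + 2*Z)
√(0*(-1 - 1) + 88) - c(9) = √(0*(-1 - 1) + 88) - (11/3 + 2*9) = √(0*(-2) + 88) - (11/3 + 18) = √(0 + 88) - 1*65/3 = √88 - 65/3 = 2*√22 - 65/3 = -65/3 + 2*√22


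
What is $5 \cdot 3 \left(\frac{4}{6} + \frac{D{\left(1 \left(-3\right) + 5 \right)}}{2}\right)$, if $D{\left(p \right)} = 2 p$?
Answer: $40$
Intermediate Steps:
$5 \cdot 3 \left(\frac{4}{6} + \frac{D{\left(1 \left(-3\right) + 5 \right)}}{2}\right) = 5 \cdot 3 \left(\frac{4}{6} + \frac{2 \left(1 \left(-3\right) + 5\right)}{2}\right) = 15 \left(4 \cdot \frac{1}{6} + 2 \left(-3 + 5\right) \frac{1}{2}\right) = 15 \left(\frac{2}{3} + 2 \cdot 2 \cdot \frac{1}{2}\right) = 15 \left(\frac{2}{3} + 4 \cdot \frac{1}{2}\right) = 15 \left(\frac{2}{3} + 2\right) = 15 \cdot \frac{8}{3} = 40$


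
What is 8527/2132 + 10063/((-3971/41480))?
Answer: -889891166963/8466172 ≈ -1.0511e+5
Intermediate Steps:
8527/2132 + 10063/((-3971/41480)) = 8527*(1/2132) + 10063/((-3971*1/41480)) = 8527/2132 + 10063/(-3971/41480) = 8527/2132 + 10063*(-41480/3971) = 8527/2132 - 417413240/3971 = -889891166963/8466172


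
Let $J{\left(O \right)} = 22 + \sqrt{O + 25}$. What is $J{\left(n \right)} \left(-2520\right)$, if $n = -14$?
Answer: $-55440 - 2520 \sqrt{11} \approx -63798.0$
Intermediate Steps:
$J{\left(O \right)} = 22 + \sqrt{25 + O}$
$J{\left(n \right)} \left(-2520\right) = \left(22 + \sqrt{25 - 14}\right) \left(-2520\right) = \left(22 + \sqrt{11}\right) \left(-2520\right) = -55440 - 2520 \sqrt{11}$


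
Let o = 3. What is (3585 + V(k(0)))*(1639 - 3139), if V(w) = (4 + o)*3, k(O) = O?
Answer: -5409000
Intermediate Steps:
V(w) = 21 (V(w) = (4 + 3)*3 = 7*3 = 21)
(3585 + V(k(0)))*(1639 - 3139) = (3585 + 21)*(1639 - 3139) = 3606*(-1500) = -5409000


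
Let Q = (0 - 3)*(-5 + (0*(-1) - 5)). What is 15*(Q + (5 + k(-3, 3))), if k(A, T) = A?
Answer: 480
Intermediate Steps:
Q = 30 (Q = -3*(-5 + (0 - 5)) = -3*(-5 - 5) = -3*(-10) = 30)
15*(Q + (5 + k(-3, 3))) = 15*(30 + (5 - 3)) = 15*(30 + 2) = 15*32 = 480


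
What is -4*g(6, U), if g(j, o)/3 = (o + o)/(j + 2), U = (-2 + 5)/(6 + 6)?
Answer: -3/4 ≈ -0.75000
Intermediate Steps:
U = 1/4 (U = 3/12 = 3*(1/12) = 1/4 ≈ 0.25000)
g(j, o) = 6*o/(2 + j) (g(j, o) = 3*((o + o)/(j + 2)) = 3*((2*o)/(2 + j)) = 3*(2*o/(2 + j)) = 6*o/(2 + j))
-4*g(6, U) = -24/(4*(2 + 6)) = -24/(4*8) = -4*3/16 = -3/4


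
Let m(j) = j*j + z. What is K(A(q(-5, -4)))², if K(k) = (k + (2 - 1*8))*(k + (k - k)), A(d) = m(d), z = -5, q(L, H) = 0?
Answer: 3025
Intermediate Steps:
m(j) = -5 + j² (m(j) = j*j - 5 = j² - 5 = -5 + j²)
A(d) = -5 + d²
K(k) = k*(-6 + k) (K(k) = (k + (2 - 8))*(k + 0) = (k - 6)*k = (-6 + k)*k = k*(-6 + k))
K(A(q(-5, -4)))² = ((-5 + 0²)*(-6 + (-5 + 0²)))² = ((-5 + 0)*(-6 + (-5 + 0)))² = (-5*(-6 - 5))² = (-5*(-11))² = 55² = 3025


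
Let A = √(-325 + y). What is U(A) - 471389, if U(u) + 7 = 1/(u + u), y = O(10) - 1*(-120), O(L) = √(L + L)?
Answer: -471396 - I/(2*√(205 - 2*√5)) ≈ -4.714e+5 - 0.035309*I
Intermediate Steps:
O(L) = √2*√L (O(L) = √(2*L) = √2*√L)
y = 120 + 2*√5 (y = √2*√10 - 1*(-120) = 2*√5 + 120 = 120 + 2*√5 ≈ 124.47)
A = √(-205 + 2*√5) (A = √(-325 + (120 + 2*√5)) = √(-205 + 2*√5) ≈ 14.161*I)
U(u) = -7 + 1/(2*u) (U(u) = -7 + 1/(u + u) = -7 + 1/(2*u))
U(A) - 471389 = (-7 + 1/(2*(√(-205 + 2*√5)))) - 471389 = (-7 + 1/(2*√(-205 + 2*√5))) - 471389 = -471396 + 1/(2*√(-205 + 2*√5))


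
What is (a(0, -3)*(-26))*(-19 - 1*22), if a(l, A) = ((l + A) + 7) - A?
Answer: 7462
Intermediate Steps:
a(l, A) = 7 + l (a(l, A) = ((A + l) + 7) - A = (7 + A + l) - A = 7 + l)
(a(0, -3)*(-26))*(-19 - 1*22) = ((7 + 0)*(-26))*(-19 - 1*22) = (7*(-26))*(-19 - 22) = -182*(-41) = 7462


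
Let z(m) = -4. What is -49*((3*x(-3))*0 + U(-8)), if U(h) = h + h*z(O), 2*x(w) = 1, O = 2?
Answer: -1176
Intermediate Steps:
x(w) = 1/2 (x(w) = (1/2)*1 = 1/2)
U(h) = -3*h (U(h) = h + h*(-4) = h - 4*h = -3*h)
-49*((3*x(-3))*0 + U(-8)) = -49*((3*(1/2))*0 - 3*(-8)) = -49*((3/2)*0 + 24) = -49*(0 + 24) = -49*24 = -1176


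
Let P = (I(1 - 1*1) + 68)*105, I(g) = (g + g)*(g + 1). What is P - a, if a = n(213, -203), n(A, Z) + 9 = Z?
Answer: 7352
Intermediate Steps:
n(A, Z) = -9 + Z
I(g) = 2*g*(1 + g) (I(g) = (2*g)*(1 + g) = 2*g*(1 + g))
a = -212 (a = -9 - 203 = -212)
P = 7140 (P = (2*(1 - 1*1)*(1 + (1 - 1*1)) + 68)*105 = (2*(1 - 1)*(1 + (1 - 1)) + 68)*105 = (2*0*(1 + 0) + 68)*105 = (2*0*1 + 68)*105 = (0 + 68)*105 = 68*105 = 7140)
P - a = 7140 - 1*(-212) = 7140 + 212 = 7352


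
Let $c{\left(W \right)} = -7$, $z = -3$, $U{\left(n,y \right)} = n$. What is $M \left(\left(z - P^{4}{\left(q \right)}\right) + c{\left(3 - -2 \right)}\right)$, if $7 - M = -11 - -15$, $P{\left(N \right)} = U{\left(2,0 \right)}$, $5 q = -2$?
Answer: $-78$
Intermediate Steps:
$q = - \frac{2}{5}$ ($q = \frac{1}{5} \left(-2\right) = - \frac{2}{5} \approx -0.4$)
$P{\left(N \right)} = 2$
$M = 3$ ($M = 7 - \left(-11 - -15\right) = 7 - \left(-11 + 15\right) = 7 - 4 = 3$)
$M \left(\left(z - P^{4}{\left(q \right)}\right) + c{\left(3 - -2 \right)}\right) = 3 \left(\left(-3 - 2^{4}\right) - 7\right) = 3 \left(\left(-3 - 16\right) - 7\right) = 3 \left(-19 - 7\right) = 3 \left(-26\right) = -78$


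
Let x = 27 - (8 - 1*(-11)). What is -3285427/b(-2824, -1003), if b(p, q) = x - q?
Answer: -3285427/1011 ≈ -3249.7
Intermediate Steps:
x = 8 (x = 27 - (8 + 11) = 27 - 1*19 = 27 - 19 = 8)
b(p, q) = 8 - q
-3285427/b(-2824, -1003) = -3285427/(8 - 1*(-1003)) = -3285427/(8 + 1003) = -3285427/1011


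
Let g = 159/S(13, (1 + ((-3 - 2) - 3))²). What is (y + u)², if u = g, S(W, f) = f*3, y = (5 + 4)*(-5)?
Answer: 4631104/2401 ≈ 1928.8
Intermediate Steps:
y = -45 (y = 9*(-5) = -45)
S(W, f) = 3*f
g = 53/49 (g = 159/((3*(1 + ((-3 - 2) - 3))²)) = 159/((3*(1 + (-5 - 3))²)) = 159/((3*(1 - 8)²)) = 159/((3*(-7)²)) = 159/((3*49)) = 159/147 = 159*(1/147) = 53/49 ≈ 1.0816)
u = 53/49 ≈ 1.0816
(y + u)² = (-45 + 53/49)² = (-2152/49)² = 4631104/2401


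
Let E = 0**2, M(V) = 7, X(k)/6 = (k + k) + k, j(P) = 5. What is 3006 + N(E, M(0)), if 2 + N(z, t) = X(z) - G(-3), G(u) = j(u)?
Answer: 2999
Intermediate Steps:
X(k) = 18*k (X(k) = 6*((k + k) + k) = 6*(2*k + k) = 6*(3*k) = 18*k)
G(u) = 5
E = 0
N(z, t) = -7 + 18*z (N(z, t) = -2 + (18*z - 1*5) = -2 + (18*z - 5) = -2 + (-5 + 18*z) = -7 + 18*z)
3006 + N(E, M(0)) = 3006 + (-7 + 18*0) = 3006 + (-7 + 0) = 3006 - 7 = 2999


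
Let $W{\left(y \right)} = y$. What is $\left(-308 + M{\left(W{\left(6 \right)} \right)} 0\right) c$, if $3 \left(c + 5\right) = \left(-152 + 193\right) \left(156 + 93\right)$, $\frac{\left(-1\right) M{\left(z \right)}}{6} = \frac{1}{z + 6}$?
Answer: $-1046584$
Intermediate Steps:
$M{\left(z \right)} = - \frac{6}{6 + z}$ ($M{\left(z \right)} = - \frac{6}{z + 6} = - \frac{6}{6 + z}$)
$c = 3398$ ($c = -5 + \frac{\left(-152 + 193\right) \left(156 + 93\right)}{3} = -5 + \frac{41 \cdot 249}{3} = -5 + \frac{1}{3} \cdot 10209 = -5 + 3403 = 3398$)
$\left(-308 + M{\left(W{\left(6 \right)} \right)} 0\right) c = \left(-308 + - \frac{6}{6 + 6} \cdot 0\right) 3398 = \left(-308 + - \frac{6}{12} \cdot 0\right) 3398 = \left(-308 + \left(-6\right) \frac{1}{12} \cdot 0\right) 3398 = \left(-308 - 0\right) 3398 = \left(-308 + 0\right) 3398 = \left(-308\right) 3398 = -1046584$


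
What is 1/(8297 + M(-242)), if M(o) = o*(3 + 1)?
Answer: 1/7329 ≈ 0.00013644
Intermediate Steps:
M(o) = 4*o (M(o) = o*4 = 4*o)
1/(8297 + M(-242)) = 1/(8297 + 4*(-242)) = 1/(8297 - 968) = 1/7329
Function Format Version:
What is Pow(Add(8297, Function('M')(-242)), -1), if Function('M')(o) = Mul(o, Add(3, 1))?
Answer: Rational(1, 7329) ≈ 0.00013644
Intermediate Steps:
Function('M')(o) = Mul(4, o) (Function('M')(o) = Mul(o, 4) = Mul(4, o))
Pow(Add(8297, Function('M')(-242)), -1) = Pow(Add(8297, Mul(4, -242)), -1) = Pow(Add(8297, -968), -1) = Pow(7329, -1) = Rational(1, 7329)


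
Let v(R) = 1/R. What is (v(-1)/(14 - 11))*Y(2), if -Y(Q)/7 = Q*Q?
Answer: 28/3 ≈ 9.3333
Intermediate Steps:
Y(Q) = -7*Q**2 (Y(Q) = -7*Q*Q = -7*Q**2)
(v(-1)/(14 - 11))*Y(2) = (1/((-1)*(14 - 11)))*(-7*2**2) = (-1/3)*(-7*4) = -1*1/3*(-28) = -1/3*(-28) = 28/3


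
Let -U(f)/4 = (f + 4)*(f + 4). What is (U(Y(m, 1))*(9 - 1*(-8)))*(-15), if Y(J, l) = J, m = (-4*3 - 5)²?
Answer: 87565980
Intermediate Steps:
m = 289 (m = (-12 - 5)² = (-17)² = 289)
U(f) = -4*(4 + f)² (U(f) = -4*(f + 4)*(f + 4) = -4*(4 + f)*(4 + f) = -4*(4 + f)²)
(U(Y(m, 1))*(9 - 1*(-8)))*(-15) = ((-4*(4 + 289)²)*(9 - 1*(-8)))*(-15) = ((-4*293²)*(9 + 8))*(-15) = (-4*85849*17)*(-15) = -343396*17*(-15) = -5837732*(-15) = 87565980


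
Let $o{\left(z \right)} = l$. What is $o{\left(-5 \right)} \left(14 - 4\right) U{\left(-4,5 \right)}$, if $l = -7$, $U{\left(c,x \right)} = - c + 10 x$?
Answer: $-3780$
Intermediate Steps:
$o{\left(z \right)} = -7$
$o{\left(-5 \right)} \left(14 - 4\right) U{\left(-4,5 \right)} = - 7 \left(14 - 4\right) \left(\left(-1\right) \left(-4\right) + 10 \cdot 5\right) = - 7 \left(14 - 4\right) \left(4 + 50\right) = \left(-7\right) 10 \cdot 54 = \left(-70\right) 54 = -3780$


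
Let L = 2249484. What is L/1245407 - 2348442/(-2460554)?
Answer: 4229871480015/1532195587739 ≈ 2.7607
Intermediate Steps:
L/1245407 - 2348442/(-2460554) = 2249484/1245407 - 2348442/(-2460554) = 2249484*(1/1245407) - 2348442*(-1/2460554) = 2249484/1245407 + 1174221/1230277 = 4229871480015/1532195587739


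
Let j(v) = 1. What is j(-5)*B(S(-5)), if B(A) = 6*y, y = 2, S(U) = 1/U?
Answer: 12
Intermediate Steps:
B(A) = 12 (B(A) = 6*2 = 12)
j(-5)*B(S(-5)) = 1*12 = 12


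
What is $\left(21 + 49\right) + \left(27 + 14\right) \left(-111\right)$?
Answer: $-4481$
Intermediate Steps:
$\left(21 + 49\right) + \left(27 + 14\right) \left(-111\right) = 70 + 41 \left(-111\right) = 70 - 4551 = -4481$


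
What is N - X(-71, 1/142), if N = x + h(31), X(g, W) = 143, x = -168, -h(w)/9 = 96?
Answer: -1175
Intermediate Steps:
h(w) = -864 (h(w) = -9*96 = -864)
N = -1032 (N = -168 - 864 = -1032)
N - X(-71, 1/142) = -1032 - 1*143 = -1032 - 143 = -1175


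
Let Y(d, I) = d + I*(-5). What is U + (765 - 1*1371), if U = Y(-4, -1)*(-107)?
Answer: -713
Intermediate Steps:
Y(d, I) = d - 5*I
U = -107 (U = (-4 - 5*(-1))*(-107) = (-4 + 5)*(-107) = 1*(-107) = -107)
U + (765 - 1*1371) = -107 + (765 - 1*1371) = -107 + (765 - 1371) = -107 - 606 = -713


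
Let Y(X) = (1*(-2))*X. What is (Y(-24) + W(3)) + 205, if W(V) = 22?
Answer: 275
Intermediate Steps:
Y(X) = -2*X
(Y(-24) + W(3)) + 205 = (-2*(-24) + 22) + 205 = (48 + 22) + 205 = 70 + 205 = 275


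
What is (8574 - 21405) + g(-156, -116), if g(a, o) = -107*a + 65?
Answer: 3926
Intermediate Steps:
g(a, o) = 65 - 107*a
(8574 - 21405) + g(-156, -116) = (8574 - 21405) + (65 - 107*(-156)) = -12831 + (65 + 16692) = -12831 + 16757 = 3926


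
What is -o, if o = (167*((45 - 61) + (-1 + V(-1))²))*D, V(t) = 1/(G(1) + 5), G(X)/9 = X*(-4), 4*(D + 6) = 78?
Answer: 32356584/961 ≈ 33670.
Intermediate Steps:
D = 27/2 (D = -6 + (¼)*78 = -6 + 39/2 = 27/2 ≈ 13.500)
G(X) = -36*X (G(X) = 9*(X*(-4)) = 9*(-4*X) = -36*X)
V(t) = -1/31 (V(t) = 1/(-36*1 + 5) = 1/(-36 + 5) = 1/(-31) = -1/31)
o = -32356584/961 (o = (167*((45 - 61) + (-1 - 1/31)²))*(27/2) = (167*(-16 + (-32/31)²))*(27/2) = (167*(-16 + 1024/961))*(27/2) = (167*(-14352/961))*(27/2) = -2396784/961*27/2 = -32356584/961 ≈ -33670.)
-o = -1*(-32356584/961) = 32356584/961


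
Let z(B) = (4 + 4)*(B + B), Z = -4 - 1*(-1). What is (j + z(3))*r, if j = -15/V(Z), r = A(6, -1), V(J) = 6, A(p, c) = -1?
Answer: -91/2 ≈ -45.500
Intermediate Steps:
Z = -3 (Z = -4 + 1 = -3)
z(B) = 16*B (z(B) = 8*(2*B) = 16*B)
r = -1
j = -5/2 (j = -15/6 = -15*⅙ = -5/2 ≈ -2.5000)
(j + z(3))*r = (-5/2 + 16*3)*(-1) = (-5/2 + 48)*(-1) = (91/2)*(-1) = -91/2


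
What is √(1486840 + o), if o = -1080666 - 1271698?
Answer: 2*I*√216381 ≈ 930.34*I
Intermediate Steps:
o = -2352364
√(1486840 + o) = √(1486840 - 2352364) = √(-865524) = 2*I*√216381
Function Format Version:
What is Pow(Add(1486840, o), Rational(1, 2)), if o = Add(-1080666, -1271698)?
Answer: Mul(2, I, Pow(216381, Rational(1, 2))) ≈ Mul(930.34, I)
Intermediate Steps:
o = -2352364
Pow(Add(1486840, o), Rational(1, 2)) = Pow(Add(1486840, -2352364), Rational(1, 2)) = Pow(-865524, Rational(1, 2)) = Mul(2, I, Pow(216381, Rational(1, 2)))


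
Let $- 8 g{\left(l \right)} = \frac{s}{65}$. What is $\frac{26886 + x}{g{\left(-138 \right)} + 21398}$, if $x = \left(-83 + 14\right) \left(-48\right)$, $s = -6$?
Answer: $\frac{7851480}{5563483} \approx 1.4113$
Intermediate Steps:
$g{\left(l \right)} = \frac{3}{260}$ ($g{\left(l \right)} = - \frac{\left(-6\right) \frac{1}{65}}{8} = \left(- \frac{1}{8}\right) \left(- \frac{6}{65}\right) = \frac{3}{260}$)
$x = 3312$ ($x = \left(-69\right) \left(-48\right) = 3312$)
$\frac{26886 + x}{g{\left(-138 \right)} + 21398} = \frac{26886 + 3312}{\frac{3}{260} + 21398} = \frac{30198}{\frac{5563483}{260}} = 30198 \cdot \frac{260}{5563483} = \frac{7851480}{5563483}$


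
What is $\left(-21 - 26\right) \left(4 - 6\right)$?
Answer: $94$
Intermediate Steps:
$\left(-21 - 26\right) \left(4 - 6\right) = \left(-21 - 26\right) \left(-2\right) = \left(-47\right) \left(-2\right) = 94$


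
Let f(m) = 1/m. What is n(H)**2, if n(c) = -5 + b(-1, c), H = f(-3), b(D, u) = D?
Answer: 36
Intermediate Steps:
H = -1/3 (H = 1/(-3) = -1/3 ≈ -0.33333)
n(c) = -6 (n(c) = -5 - 1 = -6)
n(H)**2 = (-6)**2 = 36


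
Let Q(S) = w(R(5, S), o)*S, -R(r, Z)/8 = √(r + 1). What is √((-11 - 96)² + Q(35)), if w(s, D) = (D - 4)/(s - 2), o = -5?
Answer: √(46426 + 183184*√6)/(2*√(1 + 4*√6)) ≈ 107.07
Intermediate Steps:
R(r, Z) = -8*√(1 + r) (R(r, Z) = -8*√(r + 1) = -8*√(1 + r))
w(s, D) = (-4 + D)/(-2 + s)
Q(S) = -9*S/(-2 - 8*√6) (Q(S) = ((-4 - 5)/(-2 - 8*√(1 + 5)))*S = (-9/(-2 - 8*√6))*S = -9*S/(-2 - 8*√6))
√((-11 - 96)² + Q(35)) = √((-11 - 96)² + (-9/190*35 + (18/95)*35*√6)) = √((-107)² + (-63/38 + 126*√6/19)) = √(11449 + (-63/38 + 126*√6/19)) = √(434999/38 + 126*√6/19)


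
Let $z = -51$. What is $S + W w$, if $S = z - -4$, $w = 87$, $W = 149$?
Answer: $12916$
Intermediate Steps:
$S = -47$ ($S = -51 - -4 = -51 + 4 = -47$)
$S + W w = -47 + 149 \cdot 87 = -47 + 12963 = 12916$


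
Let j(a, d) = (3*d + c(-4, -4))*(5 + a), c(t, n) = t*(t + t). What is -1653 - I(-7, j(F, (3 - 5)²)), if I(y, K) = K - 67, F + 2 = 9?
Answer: -2114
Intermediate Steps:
c(t, n) = 2*t² (c(t, n) = t*(2*t) = 2*t²)
F = 7 (F = -2 + 9 = 7)
j(a, d) = (5 + a)*(32 + 3*d) (j(a, d) = (3*d + 2*(-4)²)*(5 + a) = (3*d + 2*16)*(5 + a) = (3*d + 32)*(5 + a) = (32 + 3*d)*(5 + a) = (5 + a)*(32 + 3*d))
I(y, K) = -67 + K
-1653 - I(-7, j(F, (3 - 5)²)) = -1653 - (-67 + (160 + 15*(3 - 5)² + 32*7 + 3*7*(3 - 5)²)) = -1653 - (-67 + (160 + 15*(-2)² + 224 + 3*7*(-2)²)) = -1653 - (-67 + (160 + 15*4 + 224 + 3*7*4)) = -1653 - (-67 + (160 + 60 + 224 + 84)) = -1653 - (-67 + 528) = -1653 - 1*461 = -1653 - 461 = -2114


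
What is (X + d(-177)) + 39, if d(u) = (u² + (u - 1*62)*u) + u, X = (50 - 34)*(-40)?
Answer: 72854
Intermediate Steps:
X = -640 (X = 16*(-40) = -640)
d(u) = u + u² + u*(-62 + u) (d(u) = (u² + (u - 62)*u) + u = (u² + (-62 + u)*u) + u = (u² + u*(-62 + u)) + u = u + u² + u*(-62 + u))
(X + d(-177)) + 39 = (-640 - 177*(-61 + 2*(-177))) + 39 = (-640 - 177*(-61 - 354)) + 39 = (-640 - 177*(-415)) + 39 = (-640 + 73455) + 39 = 72815 + 39 = 72854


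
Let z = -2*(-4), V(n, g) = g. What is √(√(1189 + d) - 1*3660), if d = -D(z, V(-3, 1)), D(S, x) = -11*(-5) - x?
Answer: √(-3660 + √1135) ≈ 60.219*I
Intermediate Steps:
z = 8
D(S, x) = 55 - x
d = -54 (d = -(55 - 1*1) = -(55 - 1) = -1*54 = -54)
√(√(1189 + d) - 1*3660) = √(√(1189 - 54) - 1*3660) = √(√1135 - 3660) = √(-3660 + √1135)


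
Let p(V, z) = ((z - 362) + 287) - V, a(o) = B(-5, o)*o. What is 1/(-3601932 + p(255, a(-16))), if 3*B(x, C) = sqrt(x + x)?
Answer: -16210179/58393311826178 + 12*I*sqrt(10)/29196655913089 ≈ -2.776e-7 + 1.2997e-12*I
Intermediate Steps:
B(x, C) = sqrt(2)*sqrt(x)/3 (B(x, C) = sqrt(x + x)/3 = sqrt(2*x)/3 = (sqrt(2)*sqrt(x))/3 = sqrt(2)*sqrt(x)/3)
a(o) = I*o*sqrt(10)/3 (a(o) = (sqrt(2)*sqrt(-5)/3)*o = (sqrt(2)*(I*sqrt(5))/3)*o = (I*sqrt(10)/3)*o = I*o*sqrt(10)/3)
p(V, z) = -75 + z - V (p(V, z) = ((-362 + z) + 287) - V = (-75 + z) - V = -75 + z - V)
1/(-3601932 + p(255, a(-16))) = 1/(-3601932 + (-75 + (1/3)*I*(-16)*sqrt(10) - 1*255)) = 1/(-3601932 + (-75 - 16*I*sqrt(10)/3 - 255)) = 1/(-3601932 + (-330 - 16*I*sqrt(10)/3)) = 1/(-3602262 - 16*I*sqrt(10)/3)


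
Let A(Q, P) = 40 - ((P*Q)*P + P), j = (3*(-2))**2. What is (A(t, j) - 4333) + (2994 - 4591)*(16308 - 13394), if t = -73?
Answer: -4563379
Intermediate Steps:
j = 36 (j = (-6)**2 = 36)
A(Q, P) = 40 - P - Q*P**2 (A(Q, P) = 40 - (Q*P**2 + P) = 40 - (P + Q*P**2) = 40 + (-P - Q*P**2) = 40 - P - Q*P**2)
(A(t, j) - 4333) + (2994 - 4591)*(16308 - 13394) = ((40 - 1*36 - 1*(-73)*36**2) - 4333) + (2994 - 4591)*(16308 - 13394) = ((40 - 36 - 1*(-73)*1296) - 4333) - 1597*2914 = ((40 - 36 + 94608) - 4333) - 4653658 = (94612 - 4333) - 4653658 = 90279 - 4653658 = -4563379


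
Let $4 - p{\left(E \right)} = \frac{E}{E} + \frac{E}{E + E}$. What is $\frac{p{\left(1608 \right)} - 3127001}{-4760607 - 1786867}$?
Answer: $\frac{6253997}{13094948} \approx 0.47759$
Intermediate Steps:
$p{\left(E \right)} = \frac{5}{2}$ ($p{\left(E \right)} = 4 - \left(\frac{E}{E} + \frac{E}{E + E}\right) = 4 - \left(1 + \frac{E}{2 E}\right) = 4 - \left(1 + E \frac{1}{2 E}\right) = 4 - \left(1 + \frac{1}{2}\right) = 4 - \frac{3}{2} = \frac{5}{2}$)
$\frac{p{\left(1608 \right)} - 3127001}{-4760607 - 1786867} = \frac{\frac{5}{2} - 3127001}{-4760607 - 1786867} = - \frac{6253997}{2 \left(-6547474\right)} = \left(- \frac{6253997}{2}\right) \left(- \frac{1}{6547474}\right) = \frac{6253997}{13094948}$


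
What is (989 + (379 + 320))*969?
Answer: 1635672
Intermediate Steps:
(989 + (379 + 320))*969 = (989 + 699)*969 = 1688*969 = 1635672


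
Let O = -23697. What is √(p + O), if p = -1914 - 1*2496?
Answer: 9*I*√347 ≈ 167.65*I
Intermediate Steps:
p = -4410 (p = -1914 - 2496 = -4410)
√(p + O) = √(-4410 - 23697) = √(-28107) = 9*I*√347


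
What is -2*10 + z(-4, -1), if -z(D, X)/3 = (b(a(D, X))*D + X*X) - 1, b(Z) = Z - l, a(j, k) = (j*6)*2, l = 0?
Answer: -596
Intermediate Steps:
a(j, k) = 12*j (a(j, k) = (6*j)*2 = 12*j)
b(Z) = Z (b(Z) = Z - 1*0 = Z + 0 = Z)
z(D, X) = 3 - 36*D**2 - 3*X**2 (z(D, X) = -3*(((12*D)*D + X*X) - 1) = -3*((12*D**2 + X**2) - 1) = -3*((X**2 + 12*D**2) - 1) = -3*(-1 + X**2 + 12*D**2) = 3 - 36*D**2 - 3*X**2)
-2*10 + z(-4, -1) = -2*10 + (3 - 36*(-4)**2 - 3*(-1)**2) = -20 + (3 - 36*16 - 3*1) = -20 + (3 - 576 - 3) = -20 - 576 = -596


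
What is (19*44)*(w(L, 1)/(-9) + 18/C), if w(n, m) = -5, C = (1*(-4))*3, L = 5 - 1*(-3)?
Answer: -7106/9 ≈ -789.56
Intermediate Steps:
L = 8 (L = 5 + 3 = 8)
C = -12 (C = -4*3 = -12)
(19*44)*(w(L, 1)/(-9) + 18/C) = (19*44)*(-5/(-9) + 18/(-12)) = 836*(-5*(-⅑) + 18*(-1/12)) = 836*(5/9 - 3/2) = 836*(-17/18) = -7106/9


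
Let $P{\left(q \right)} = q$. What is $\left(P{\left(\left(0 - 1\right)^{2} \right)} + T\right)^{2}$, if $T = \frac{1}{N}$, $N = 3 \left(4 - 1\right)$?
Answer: $\frac{100}{81} \approx 1.2346$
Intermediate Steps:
$N = 9$ ($N = 3 \cdot 3 = 9$)
$T = \frac{1}{9} \approx 0.11111$
$\left(P{\left(\left(0 - 1\right)^{2} \right)} + T\right)^{2} = \left(\left(0 - 1\right)^{2} + \frac{1}{9}\right)^{2} = \left(\left(-1\right)^{2} + \frac{1}{9}\right)^{2} = \left(1 + \frac{1}{9}\right)^{2} = \left(\frac{10}{9}\right)^{2} = \frac{100}{81}$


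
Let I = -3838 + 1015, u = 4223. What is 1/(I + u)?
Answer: 1/1400 ≈ 0.00071429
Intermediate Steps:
I = -2823
1/(I + u) = 1/(-2823 + 4223) = 1/1400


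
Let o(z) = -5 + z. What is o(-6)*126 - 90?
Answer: -1476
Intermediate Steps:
o(-6)*126 - 90 = (-5 - 6)*126 - 90 = -11*126 - 90 = -1386 - 90 = -1476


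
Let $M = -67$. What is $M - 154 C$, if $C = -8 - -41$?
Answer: $-5149$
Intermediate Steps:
$C = 33$ ($C = -8 + 41 = 33$)
$M - 154 C = -67 - 5082 = -5149$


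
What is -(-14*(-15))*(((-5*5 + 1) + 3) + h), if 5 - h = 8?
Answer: 5040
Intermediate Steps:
h = -3 (h = 5 - 1*8 = 5 - 8 = -3)
-(-14*(-15))*(((-5*5 + 1) + 3) + h) = -(-14*(-15))*(((-5*5 + 1) + 3) - 3) = -210*(((-25 + 1) + 3) - 3) = -210*((-24 + 3) - 3) = -210*(-21 - 3) = -210*(-24) = -1*(-5040) = 5040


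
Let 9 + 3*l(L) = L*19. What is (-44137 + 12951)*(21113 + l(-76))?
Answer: -1929976796/3 ≈ -6.4333e+8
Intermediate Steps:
l(L) = -3 + 19*L/3 (l(L) = -3 + (L*19)/3 = -3 + (19*L)/3 = -3 + 19*L/3)
(-44137 + 12951)*(21113 + l(-76)) = (-44137 + 12951)*(21113 + (-3 + (19/3)*(-76))) = -31186*(21113 + (-3 - 1444/3)) = -31186*(21113 - 1453/3) = -31186*61886/3 = -1929976796/3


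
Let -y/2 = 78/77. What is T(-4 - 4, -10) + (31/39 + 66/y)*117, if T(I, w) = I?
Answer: -7453/2 ≈ -3726.5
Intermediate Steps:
y = -156/77 ≈ -2.0260
T(-4 - 4, -10) + (31/39 + 66/y)*117 = (-4 - 4) + (31/39 + 66/(-156/77))*117 = -8 + (31*(1/39) + 66*(-77/156))*117 = -8 + (31/39 - 847/26)*117 = -8 - 2479/78*117 = -8 - 7437/2 = -7453/2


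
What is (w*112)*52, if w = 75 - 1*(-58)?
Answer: 774592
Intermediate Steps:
w = 133 (w = 75 + 58 = 133)
(w*112)*52 = (133*112)*52 = 14896*52 = 774592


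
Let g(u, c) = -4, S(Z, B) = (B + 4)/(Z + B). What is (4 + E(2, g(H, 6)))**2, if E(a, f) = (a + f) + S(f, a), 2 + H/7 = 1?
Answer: 1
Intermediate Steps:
H = -7 (H = -14 + 7*1 = -14 + 7 = -7)
S(Z, B) = (4 + B)/(B + Z)
E(a, f) = a + f + (4 + a)/(a + f) (E(a, f) = (a + f) + (4 + a)/(a + f) = a + f + (4 + a)/(a + f))
(4 + E(2, g(H, 6)))**2 = (4 + (4 + 2 + (2 - 4)**2)/(2 - 4))**2 = (4 + (4 + 2 + (-2)**2)/(-2))**2 = (4 - (4 + 2 + 4)/2)**2 = (4 - 1/2*10)**2 = (4 - 5)**2 = (-1)**2 = 1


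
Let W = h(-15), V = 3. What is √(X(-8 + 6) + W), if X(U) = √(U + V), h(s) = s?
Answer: I*√14 ≈ 3.7417*I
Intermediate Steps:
W = -15
X(U) = √(3 + U) (X(U) = √(U + 3) = √(3 + U))
√(X(-8 + 6) + W) = √(√(3 + (-8 + 6)) - 15) = √(√(3 - 2) - 15) = √(√1 - 15) = √(1 - 15) = √(-14) = I*√14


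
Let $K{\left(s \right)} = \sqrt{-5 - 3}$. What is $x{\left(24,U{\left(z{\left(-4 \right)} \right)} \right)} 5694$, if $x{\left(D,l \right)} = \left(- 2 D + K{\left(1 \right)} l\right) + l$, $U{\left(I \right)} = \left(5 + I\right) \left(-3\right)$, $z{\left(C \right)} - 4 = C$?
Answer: $-358722 - 170820 i \sqrt{2} \approx -3.5872 \cdot 10^{5} - 2.4158 \cdot 10^{5} i$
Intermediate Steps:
$K{\left(s \right)} = 2 i \sqrt{2}$ ($K{\left(s \right)} = \sqrt{-8} = 2 i \sqrt{2}$)
$z{\left(C \right)} = 4 + C$
$U{\left(I \right)} = -15 - 3 I$
$x{\left(D,l \right)} = l - 2 D + 2 i l \sqrt{2}$ ($x{\left(D,l \right)} = \left(- 2 D + 2 i \sqrt{2} l\right) + l = \left(- 2 D + 2 i l \sqrt{2}\right) + l = l - 2 D + 2 i l \sqrt{2}$)
$x{\left(24,U{\left(z{\left(-4 \right)} \right)} \right)} 5694 = \left(\left(-15 - 3 \left(4 - 4\right)\right) - 48 + 2 i \left(-15 - 3 \left(4 - 4\right)\right) \sqrt{2}\right) 5694 = \left(\left(-15 - 0\right) - 48 + 2 i \left(-15 - 0\right) \sqrt{2}\right) 5694 = \left(\left(-15 + 0\right) - 48 + 2 i \left(-15 + 0\right) \sqrt{2}\right) 5694 = \left(-15 - 48 + 2 i \left(-15\right) \sqrt{2}\right) 5694 = \left(-15 - 48 - 30 i \sqrt{2}\right) 5694 = \left(-63 - 30 i \sqrt{2}\right) 5694 = -358722 - 170820 i \sqrt{2}$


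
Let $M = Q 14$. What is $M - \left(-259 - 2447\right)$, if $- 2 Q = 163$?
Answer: $1565$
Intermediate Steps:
$Q = - \frac{163}{2}$ ($Q = \left(- \frac{1}{2}\right) 163 = - \frac{163}{2} \approx -81.5$)
$M = -1141$ ($M = \left(- \frac{163}{2}\right) 14 = -1141$)
$M - \left(-259 - 2447\right) = -1141 - \left(-259 - 2447\right) = -1141 - -2706 = -1141 + 2706 = 1565$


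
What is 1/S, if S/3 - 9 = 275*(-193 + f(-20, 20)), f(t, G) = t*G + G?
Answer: -1/472698 ≈ -2.1155e-6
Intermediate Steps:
f(t, G) = G + G*t (f(t, G) = G*t + G = G + G*t)
S = -472698 (S = 27 + 3*(275*(-193 + 20*(1 - 20))) = 27 + 3*(275*(-193 + 20*(-19))) = 27 + 3*(275*(-193 - 380)) = 27 + 3*(275*(-573)) = 27 + 3*(-157575) = 27 - 472725 = -472698)
1/S = 1/(-472698) = -1/472698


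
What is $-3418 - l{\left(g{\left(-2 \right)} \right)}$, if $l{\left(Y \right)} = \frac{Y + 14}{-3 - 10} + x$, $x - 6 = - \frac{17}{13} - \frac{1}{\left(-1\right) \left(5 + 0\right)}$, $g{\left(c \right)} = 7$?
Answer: $- \frac{222383}{65} \approx -3421.3$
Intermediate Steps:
$x = \frac{318}{65}$ ($x = 6 - \left(\frac{17}{13} + \frac{1}{\left(-1\right) \left(5 + 0\right)}\right) = 6 - \left(\frac{17}{13} + \frac{1}{\left(-1\right) 5}\right) = 6 - \frac{72}{65} = \frac{318}{65} \approx 4.8923$)
$l{\left(Y \right)} = \frac{248}{65} - \frac{Y}{13}$ ($l{\left(Y \right)} = \frac{Y + 14}{-3 - 10} + \frac{318}{65} = \frac{14 + Y}{-13} + \frac{318}{65} = \left(14 + Y\right) \left(- \frac{1}{13}\right) + \frac{318}{65} = \left(- \frac{14}{13} - \frac{Y}{13}\right) + \frac{318}{65} = \frac{248}{65} - \frac{Y}{13}$)
$-3418 - l{\left(g{\left(-2 \right)} \right)} = -3418 - \left(\frac{248}{65} - \frac{7}{13}\right) = -3418 - \frac{213}{65} = - \frac{222383}{65}$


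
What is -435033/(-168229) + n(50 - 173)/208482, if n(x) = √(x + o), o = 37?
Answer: 435033/168229 + I*√86/208482 ≈ 2.586 + 4.4482e-5*I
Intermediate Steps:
n(x) = √(37 + x) (n(x) = √(x + 37) = √(37 + x))
-435033/(-168229) + n(50 - 173)/208482 = -435033/(-168229) + √(37 + (50 - 173))/208482 = -435033*(-1/168229) + √(37 - 123)*(1/208482) = 435033/168229 + √(-86)*(1/208482) = 435033/168229 + (I*√86)*(1/208482) = 435033/168229 + I*√86/208482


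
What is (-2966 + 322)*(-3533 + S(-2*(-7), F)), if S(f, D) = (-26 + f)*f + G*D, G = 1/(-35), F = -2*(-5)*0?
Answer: 9785444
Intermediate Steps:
F = 0 (F = 10*0 = 0)
G = -1/35 ≈ -0.028571
S(f, D) = -D/35 + f*(-26 + f) (S(f, D) = (-26 + f)*f - D/35 = f*(-26 + f) - D/35 = -D/35 + f*(-26 + f))
(-2966 + 322)*(-3533 + S(-2*(-7), F)) = (-2966 + 322)*(-3533 + ((-2*(-7))² - (-52)*(-7) - 1/35*0)) = -2644*(-3533 + (14² - 26*14 + 0)) = -2644*(-3533 + (196 - 364 + 0)) = -2644*(-3533 - 168) = -2644*(-3701) = 9785444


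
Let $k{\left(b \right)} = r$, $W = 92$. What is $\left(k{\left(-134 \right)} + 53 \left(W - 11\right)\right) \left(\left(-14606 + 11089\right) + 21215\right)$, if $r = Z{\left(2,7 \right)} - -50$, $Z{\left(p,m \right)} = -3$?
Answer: $76809320$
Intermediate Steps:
$r = 47$ ($r = -3 - -50 = -3 + 50 = 47$)
$k{\left(b \right)} = 47$
$\left(k{\left(-134 \right)} + 53 \left(W - 11\right)\right) \left(\left(-14606 + 11089\right) + 21215\right) = \left(47 + 53 \left(92 - 11\right)\right) \left(\left(-14606 + 11089\right) + 21215\right) = \left(47 + 53 \cdot 81\right) \left(-3517 + 21215\right) = \left(47 + 4293\right) 17698 = 4340 \cdot 17698 = 76809320$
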